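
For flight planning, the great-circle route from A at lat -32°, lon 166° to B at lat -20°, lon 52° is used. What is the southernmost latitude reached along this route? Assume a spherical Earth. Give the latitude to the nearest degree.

The great circle lies in the plane with unit normal n̂ = (p₁ × p₂)/|p₁ × p₂|.
Here n̂_z ≈ -0.736; the vertex latitude is φ_max = arccos|n̂_z| ≈ 42.6°.
Check via Clairaut: cos φ_max = |cos φ₁| · sin C = cos(32.0°)·sin(119.8°) ≈ 0.736, again giving ≈ 42.6°.

≈ -43°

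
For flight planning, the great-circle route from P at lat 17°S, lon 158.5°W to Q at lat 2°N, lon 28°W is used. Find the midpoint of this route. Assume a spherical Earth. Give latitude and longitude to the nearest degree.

Convert each endpoint to a unit vector on the sphere (x = cos φ cos λ, y = cos φ sin λ, z = sin φ).
The central angle between the endpoints is δ = arccos(p₁·p₂) ≈ 2.254 rad (129.1°).
Interpolate at f = 1/2 with slerp weights a = sin((1−f)δ)/sin δ ≈ 1.164, b = sin(fδ)/sin δ ≈ 1.164.
p = a·p₁ + b·p₂ ≈ (-0.009, -0.954, -0.300); φ = arcsin(p_z) ≈ -17.44°, λ = atan2(p_y, p_x) ≈ -90.51°.

≈ lat 17°S, lon 91°W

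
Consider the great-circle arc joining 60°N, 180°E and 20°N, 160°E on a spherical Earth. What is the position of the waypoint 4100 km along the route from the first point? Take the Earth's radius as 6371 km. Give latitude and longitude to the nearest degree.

≈ 25°N, 162°E

Write both endpoints as unit vectors p₁, p₂ with components (cos φ cos λ, cos φ sin λ, sin φ).
The central angle between the endpoints is δ = arccos(p₁·p₂) ≈ 0.741 rad (42.5°). The total great-circle distance is δ·R ≈ 0.741 × 6371 ≈ 4722 km, so the target fraction is f = 4100/4722 ≈ 0.868.
Interpolate at f ≈ 0.868 with slerp weights a = sin((1−f)δ)/sin δ ≈ 0.144, b = sin(fδ)/sin δ ≈ 0.889.
p = a·p₁ + b·p₂ ≈ (-0.857, 0.286, 0.429); φ = arcsin(p_z) ≈ 25.40°, λ = atan2(p_y, p_x) ≈ 161.57°.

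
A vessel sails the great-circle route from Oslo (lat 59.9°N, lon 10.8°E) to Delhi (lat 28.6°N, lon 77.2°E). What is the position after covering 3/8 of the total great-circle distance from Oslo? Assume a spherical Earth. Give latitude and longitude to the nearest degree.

≈ lat 53°N, lon 46°E

From cos δ = sin φ₁ sin φ₂ + cos φ₁ cos φ₂ cos Δλ, the central angle is δ ≈ 0.939 rad (53.8°).
Interpolate at f = 3/8 with slerp weights a = sin((1−f)δ)/sin δ ≈ 0.686, b = sin(fδ)/sin δ ≈ 0.427.
p = a·p₁ + b·p₂ ≈ (0.421, 0.430, 0.798); φ = arcsin(p_z) ≈ 52.97°, λ = atan2(p_y, p_x) ≈ 45.62°.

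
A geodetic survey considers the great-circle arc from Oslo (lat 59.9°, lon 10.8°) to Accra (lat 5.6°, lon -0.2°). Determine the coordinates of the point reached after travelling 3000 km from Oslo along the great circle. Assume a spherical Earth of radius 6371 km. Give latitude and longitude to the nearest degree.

The haversine formula gives a central angle δ ≈ 0.959 rad (54.9°) between the endpoints. The total great-circle distance is δ·R ≈ 0.959 × 6371 ≈ 6110 km, so the target fraction is f = 3000/6110 ≈ 0.491.
Interpolate at f ≈ 0.491 with slerp weights a = sin((1−f)δ)/sin δ ≈ 0.573, b = sin(fδ)/sin δ ≈ 0.554.
p = a·p₁ + b·p₂ ≈ (0.834, 0.052, 0.550); φ = arcsin(p_z) ≈ 33.35°, λ = atan2(p_y, p_x) ≈ 3.56°.

≈ lat 33°, lon 4°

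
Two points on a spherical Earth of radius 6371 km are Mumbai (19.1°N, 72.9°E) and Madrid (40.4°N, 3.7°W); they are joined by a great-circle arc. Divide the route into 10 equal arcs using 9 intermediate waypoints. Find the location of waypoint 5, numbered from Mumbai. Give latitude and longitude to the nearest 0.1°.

The haversine formula gives a central angle δ ≈ 1.182 rad (67.7°) between the endpoints.
Interpolate at f = 5/10 with slerp weights a = sin((1−f)δ)/sin δ ≈ 0.602, b = sin(fδ)/sin δ ≈ 0.602.
p = a·p₁ + b·p₂ ≈ (0.625, 0.514, 0.587); φ = arcsin(p_z) ≈ 35.97°, λ = atan2(p_y, p_x) ≈ 39.45°.

≈ 36.0°N, 39.5°E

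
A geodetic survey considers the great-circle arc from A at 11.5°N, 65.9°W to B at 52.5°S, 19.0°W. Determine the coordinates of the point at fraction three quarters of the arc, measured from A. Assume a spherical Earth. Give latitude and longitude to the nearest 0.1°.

From cos δ = sin φ₁ sin φ₂ + cos φ₁ cos φ₂ cos Δλ, the central angle is δ ≈ 1.319 rad (75.6°).
Interpolate at f = 3/4 with slerp weights a = sin((1−f)δ)/sin δ ≈ 0.334, b = sin(fδ)/sin δ ≈ 0.863.
p = a·p₁ + b·p₂ ≈ (0.630, -0.470, -0.618); φ = arcsin(p_z) ≈ -38.16°, λ = atan2(p_y, p_x) ≈ -36.71°.

≈ 38.2°S, 36.7°W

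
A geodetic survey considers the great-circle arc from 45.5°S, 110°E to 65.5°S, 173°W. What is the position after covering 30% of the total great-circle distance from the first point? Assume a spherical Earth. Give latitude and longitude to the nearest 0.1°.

≈ 55.7°S, 123.7°E

Write both endpoints as unit vectors p₁, p₂ with components (cos φ cos λ, cos φ sin λ, sin φ).
The central angle between the endpoints is δ = arccos(p₁·p₂) ≈ 0.775 rad (44.4°).
Interpolate at f = 0.30 with slerp weights a = sin((1−f)δ)/sin δ ≈ 0.738, b = sin(fδ)/sin δ ≈ 0.329.
p = a·p₁ + b·p₂ ≈ (-0.312, 0.469, -0.826); φ = arcsin(p_z) ≈ -55.68°, λ = atan2(p_y, p_x) ≈ 123.65°.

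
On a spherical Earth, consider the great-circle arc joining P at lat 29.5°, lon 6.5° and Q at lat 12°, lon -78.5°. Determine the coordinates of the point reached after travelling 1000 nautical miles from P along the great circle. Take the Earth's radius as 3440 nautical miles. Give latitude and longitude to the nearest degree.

Write both endpoints as unit vectors p₁, p₂ with components (cos φ cos λ, cos φ sin λ, sin φ).
The central angle between the endpoints is δ = arccos(p₁·p₂) ≈ 1.393 rad (79.8°). The total great-circle distance is δ·R ≈ 1.393 × 3440 ≈ 4793 nmi, so the target fraction is f = 1000/4793 ≈ 0.209.
Interpolate at f ≈ 0.209 with slerp weights a = sin((1−f)δ)/sin δ ≈ 0.907, b = sin(fδ)/sin δ ≈ 0.291.
p = a·p₁ + b·p₂ ≈ (0.841, -0.190, 0.507); φ = arcsin(p_z) ≈ 30.46°, λ = atan2(p_y, p_x) ≈ -12.72°.

≈ lat 30°, lon -13°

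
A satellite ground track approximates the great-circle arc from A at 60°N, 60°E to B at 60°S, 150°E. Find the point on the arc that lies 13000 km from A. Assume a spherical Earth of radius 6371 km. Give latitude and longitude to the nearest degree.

Write both endpoints as unit vectors p₁, p₂ with components (cos φ cos λ, cos φ sin λ, sin φ).
The central angle between the endpoints is δ = arccos(p₁·p₂) ≈ 2.419 rad (138.6°). The total great-circle distance is δ·R ≈ 2.419 × 6371 ≈ 15411 km, so the target fraction is f = 13000/15411 ≈ 0.844.
Interpolate at f ≈ 0.844 with slerp weights a = sin((1−f)δ)/sin δ ≈ 0.558, b = sin(fδ)/sin δ ≈ 1.348.
p = a·p₁ + b·p₂ ≈ (-0.444, 0.579, -0.684); φ = arcsin(p_z) ≈ -43.15°, λ = atan2(p_y, p_x) ≈ 127.50°.

≈ 43°S, 127°E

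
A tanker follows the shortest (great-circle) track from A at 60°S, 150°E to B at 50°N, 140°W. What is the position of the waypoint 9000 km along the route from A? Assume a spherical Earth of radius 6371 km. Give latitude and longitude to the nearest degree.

Convert each endpoint to a unit vector on the sphere (x = cos φ cos λ, y = cos φ sin λ, z = sin φ).
The central angle between the endpoints is δ = arccos(p₁·p₂) ≈ 2.157 rad (123.6°). The total great-circle distance is δ·R ≈ 2.157 × 6371 ≈ 13744 km, so the target fraction is f = 9000/13744 ≈ 0.655.
Interpolate at f ≈ 0.655 with slerp weights a = sin((1−f)δ)/sin δ ≈ 0.814, b = sin(fδ)/sin δ ≈ 1.186.
p = a·p₁ + b·p₂ ≈ (-0.936, -0.286, 0.204); φ = arcsin(p_z) ≈ 11.75°, λ = atan2(p_y, p_x) ≈ -162.99°.

≈ 12°N, 163°W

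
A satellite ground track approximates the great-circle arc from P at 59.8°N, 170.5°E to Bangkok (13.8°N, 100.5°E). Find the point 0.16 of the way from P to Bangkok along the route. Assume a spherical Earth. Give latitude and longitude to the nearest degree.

The haversine formula gives a central angle δ ≈ 1.188 rad (68.1°) between the endpoints.
Interpolate at f = 0.16 with slerp weights a = sin((1−f)δ)/sin δ ≈ 0.906, b = sin(fδ)/sin δ ≈ 0.204.
p = a·p₁ + b·p₂ ≈ (-0.486, 0.270, 0.832); φ = arcsin(p_z) ≈ 56.26°, λ = atan2(p_y, p_x) ≈ 150.95°.

≈ 56°N, 151°E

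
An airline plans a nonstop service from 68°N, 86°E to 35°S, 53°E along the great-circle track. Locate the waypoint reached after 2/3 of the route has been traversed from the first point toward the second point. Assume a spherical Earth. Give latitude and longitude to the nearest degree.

Convert each endpoint to a unit vector on the sphere (x = cos φ cos λ, y = cos φ sin λ, z = sin φ).
The central angle between the endpoints is δ = arccos(p₁·p₂) ≈ 1.849 rad (105.9°).
Interpolate at f = 2/3 with slerp weights a = sin((1−f)δ)/sin δ ≈ 0.601, b = sin(fδ)/sin δ ≈ 0.981.
p = a·p₁ + b·p₂ ≈ (0.499, 0.866, -0.005); φ = arcsin(p_z) ≈ -0.31°, λ = atan2(p_y, p_x) ≈ 60.04°.

≈ 0°N, 60°E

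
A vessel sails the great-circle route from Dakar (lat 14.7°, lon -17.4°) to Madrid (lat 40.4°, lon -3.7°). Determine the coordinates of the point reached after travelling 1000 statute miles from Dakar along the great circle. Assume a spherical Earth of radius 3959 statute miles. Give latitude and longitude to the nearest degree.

≈ lat 28°, lon -11°

Convert each endpoint to a unit vector on the sphere (x = cos φ cos λ, y = cos φ sin λ, z = sin φ).
The central angle between the endpoints is δ = arccos(p₁·p₂) ≈ 0.495 rad (28.3°). The total great-circle distance is δ·R ≈ 0.495 × 3959 ≈ 1958 mi, so the target fraction is f = 1000/1958 ≈ 0.511.
Interpolate at f ≈ 0.511 with slerp weights a = sin((1−f)δ)/sin δ ≈ 0.505, b = sin(fδ)/sin δ ≈ 0.526.
p = a·p₁ + b·p₂ ≈ (0.866, -0.172, 0.469); φ = arcsin(p_z) ≈ 27.99°, λ = atan2(p_y, p_x) ≈ -11.23°.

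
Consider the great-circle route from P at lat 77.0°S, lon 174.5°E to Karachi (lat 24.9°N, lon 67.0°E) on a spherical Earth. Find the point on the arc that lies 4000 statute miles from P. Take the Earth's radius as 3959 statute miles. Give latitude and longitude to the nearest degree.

≈ lat 34°S, lon 82°E

Write both endpoints as unit vectors p₁, p₂ with components (cos φ cos λ, cos φ sin λ, sin φ).
The central angle between the endpoints is δ = arccos(p₁·p₂) ≈ 2.062 rad (118.1°). The total great-circle distance is δ·R ≈ 2.062 × 3959 ≈ 8163 mi, so the target fraction is f = 4000/8163 ≈ 0.490.
Interpolate at f ≈ 0.490 with slerp weights a = sin((1−f)δ)/sin δ ≈ 0.985, b = sin(fδ)/sin δ ≈ 0.961.
p = a·p₁ + b·p₂ ≈ (0.120, 0.823, -0.555); φ = arcsin(p_z) ≈ -33.70°, λ = atan2(p_y, p_x) ≈ 81.71°.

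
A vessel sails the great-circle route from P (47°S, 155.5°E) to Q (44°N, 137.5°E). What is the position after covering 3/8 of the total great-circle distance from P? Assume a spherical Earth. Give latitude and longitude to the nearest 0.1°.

≈ (12.9°S, 148.0°E)

Convert each endpoint to a unit vector on the sphere (x = cos φ cos λ, y = cos φ sin λ, z = sin φ).
The central angle between the endpoints is δ = arccos(p₁·p₂) ≈ 1.612 rad (92.4°).
Interpolate at f = 3/8 with slerp weights a = sin((1−f)δ)/sin δ ≈ 0.846, b = sin(fδ)/sin δ ≈ 0.569.
p = a·p₁ + b·p₂ ≈ (-0.827, 0.516, -0.224); φ = arcsin(p_z) ≈ -12.93°, λ = atan2(p_y, p_x) ≈ 148.04°.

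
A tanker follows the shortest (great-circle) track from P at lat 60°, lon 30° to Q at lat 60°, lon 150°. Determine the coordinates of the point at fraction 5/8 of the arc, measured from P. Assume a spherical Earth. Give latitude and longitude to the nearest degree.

Convert each endpoint to a unit vector on the sphere (x = cos φ cos λ, y = cos φ sin λ, z = sin φ).
The central angle between the endpoints is δ = arccos(p₁·p₂) ≈ 0.896 rad (51.3°).
Interpolate at f = 5/8 with slerp weights a = sin((1−f)δ)/sin δ ≈ 0.422, b = sin(fδ)/sin δ ≈ 0.680.
p = a·p₁ + b·p₂ ≈ (-0.112, 0.276, 0.955); φ = arcsin(p_z) ≈ 72.70°, λ = atan2(p_y, p_x) ≈ 112.07°.

≈ lat 73°, lon 112°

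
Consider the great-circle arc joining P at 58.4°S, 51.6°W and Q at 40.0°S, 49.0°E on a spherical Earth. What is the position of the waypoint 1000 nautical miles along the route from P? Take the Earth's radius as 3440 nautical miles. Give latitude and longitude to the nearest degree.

≈ 63°S, 18°W

Write both endpoints as unit vectors p₁, p₂ with components (cos φ cos λ, cos φ sin λ, sin φ).
The central angle between the endpoints is δ = arccos(p₁·p₂) ≈ 1.077 rad (61.7°). The total great-circle distance is δ·R ≈ 1.077 × 3440 ≈ 3706 nmi, so the target fraction is f = 1000/3706 ≈ 0.270.
Interpolate at f ≈ 0.270 with slerp weights a = sin((1−f)δ)/sin δ ≈ 0.804, b = sin(fδ)/sin δ ≈ 0.325.
p = a·p₁ + b·p₂ ≈ (0.425, -0.142, -0.894); φ = arcsin(p_z) ≈ -63.37°, λ = atan2(p_y, p_x) ≈ -18.46°.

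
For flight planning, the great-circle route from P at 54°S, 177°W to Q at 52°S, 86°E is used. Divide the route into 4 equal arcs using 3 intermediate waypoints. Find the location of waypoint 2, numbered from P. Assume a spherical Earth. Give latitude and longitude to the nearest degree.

≈ 63°S, 133°E

Write both endpoints as unit vectors p₁, p₂ with components (cos φ cos λ, cos φ sin λ, sin φ).
The central angle between the endpoints is δ = arccos(p₁·p₂) ≈ 0.936 rad (53.6°).
Interpolate at f = 2/4 with slerp weights a = sin((1−f)δ)/sin δ ≈ 0.560, b = sin(fδ)/sin δ ≈ 0.560.
p = a·p₁ + b·p₂ ≈ (-0.305, 0.327, -0.895); φ = arcsin(p_z) ≈ -63.46°, λ = atan2(p_y, p_x) ≈ 133.00°.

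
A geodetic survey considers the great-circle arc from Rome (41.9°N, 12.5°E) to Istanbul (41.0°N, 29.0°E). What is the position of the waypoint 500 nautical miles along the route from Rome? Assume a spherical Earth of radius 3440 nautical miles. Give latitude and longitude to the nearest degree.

≈ 42°N, 24°E

Convert each endpoint to a unit vector on the sphere (x = cos φ cos λ, y = cos φ sin λ, z = sin φ).
The central angle between the endpoints is δ = arccos(p₁·p₂) ≈ 0.216 rad (12.4°). The total great-circle distance is δ·R ≈ 0.216 × 3440 ≈ 743 nmi, so the target fraction is f = 500/743 ≈ 0.673.
Interpolate at f ≈ 0.673 with slerp weights a = sin((1−f)δ)/sin δ ≈ 0.330, b = sin(fδ)/sin δ ≈ 0.676.
p = a·p₁ + b·p₂ ≈ (0.685, 0.300, 0.663); φ = arcsin(p_z) ≈ 41.55°, λ = atan2(p_y, p_x) ≈ 23.66°.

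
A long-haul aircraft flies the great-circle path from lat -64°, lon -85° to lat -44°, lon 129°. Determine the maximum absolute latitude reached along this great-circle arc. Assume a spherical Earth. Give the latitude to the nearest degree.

The great circle lies in the plane with unit normal n̂ = (p₁ × p₂)/|p₁ × p₂|.
Here n̂_z ≈ -0.189; the vertex latitude is φ_max = arccos|n̂_z| ≈ 79.1°.
Check via Clairaut: cos φ_max = |cos φ₁| · sin C = cos(64.0°)·sin(154.4°) ≈ 0.189, again giving ≈ 79.1°.

≈ -79°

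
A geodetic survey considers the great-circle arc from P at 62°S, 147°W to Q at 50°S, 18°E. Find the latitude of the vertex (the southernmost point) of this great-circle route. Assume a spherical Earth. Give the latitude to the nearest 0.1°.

≈ 85.1°S

The great circle lies in the plane with unit normal n̂ = (p₁ × p₂)/|p₁ × p₂|.
Here n̂_z ≈ +0.085; the vertex latitude is φ_max = arccos|n̂_z| ≈ 85.1°.
Check via Clairaut: cos φ_max = |cos φ₁| · sin C = cos(62.0°)·sin(169.6°) ≈ 0.085, again giving ≈ 85.1°.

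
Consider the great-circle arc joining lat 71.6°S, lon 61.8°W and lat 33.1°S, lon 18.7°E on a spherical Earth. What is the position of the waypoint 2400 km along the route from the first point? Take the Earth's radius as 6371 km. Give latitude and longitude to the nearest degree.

≈ lat 63°S, lon 9°W

Write both endpoints as unit vectors p₁, p₂ with components (cos φ cos λ, cos φ sin λ, sin φ).
The central angle between the endpoints is δ = arccos(p₁·p₂) ≈ 0.974 rad (55.8°). The total great-circle distance is δ·R ≈ 0.974 × 6371 ≈ 6207 km, so the target fraction is f = 2400/6207 ≈ 0.387.
Interpolate at f ≈ 0.387 with slerp weights a = sin((1−f)δ)/sin δ ≈ 0.680, b = sin(fδ)/sin δ ≈ 0.445.
p = a·p₁ + b·p₂ ≈ (0.454, -0.070, -0.888); φ = arcsin(p_z) ≈ -62.64°, λ = atan2(p_y, p_x) ≈ -8.73°.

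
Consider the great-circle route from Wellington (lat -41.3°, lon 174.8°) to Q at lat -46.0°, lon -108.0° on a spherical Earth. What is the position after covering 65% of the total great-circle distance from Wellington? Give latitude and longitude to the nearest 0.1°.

Write both endpoints as unit vectors p₁, p₂ with components (cos φ cos λ, cos φ sin λ, sin φ).
The central angle between the endpoints is δ = arccos(p₁·p₂) ≈ 0.939 rad (53.8°).
Interpolate at f = 0.65 with slerp weights a = sin((1−f)δ)/sin δ ≈ 0.400, b = sin(fδ)/sin δ ≈ 0.710.
p = a·p₁ + b·p₂ ≈ (-0.452, -0.442, -0.775); φ = arcsin(p_z) ≈ -50.80°, λ = atan2(p_y, p_x) ≈ -135.62°.

≈ lat -50.8°, lon -135.6°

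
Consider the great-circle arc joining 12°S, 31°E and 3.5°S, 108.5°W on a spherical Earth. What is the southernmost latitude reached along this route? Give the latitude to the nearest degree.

The great circle lies in the plane with unit normal n̂ = (p₁ × p₂)/|p₁ × p₂|.
Here n̂_z ≈ -0.927; the vertex latitude is φ_max = arccos|n̂_z| ≈ 22.0°.
Check via Clairaut: cos φ_max = |cos φ₁| · sin C = cos(12.0°)·sin(108.5°) ≈ 0.927, again giving ≈ 22.0°.

≈ 22°S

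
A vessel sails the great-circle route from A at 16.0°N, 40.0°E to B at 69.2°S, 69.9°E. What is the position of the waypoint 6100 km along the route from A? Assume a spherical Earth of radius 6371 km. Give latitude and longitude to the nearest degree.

≈ 38°S, 51°E

Write both endpoints as unit vectors p₁, p₂ with components (cos φ cos λ, cos φ sin λ, sin φ).
The central angle between the endpoints is δ = arccos(p₁·p₂) ≈ 1.533 rad (87.8°). The total great-circle distance is δ·R ≈ 1.533 × 6371 ≈ 9764 km, so the target fraction is f = 6100/9764 ≈ 0.625.
Interpolate at f ≈ 0.625 with slerp weights a = sin((1−f)δ)/sin δ ≈ 0.544, b = sin(fδ)/sin δ ≈ 0.818.
p = a·p₁ + b·p₂ ≈ (0.501, 0.609, -0.615); φ = arcsin(p_z) ≈ -37.95°, λ = atan2(p_y, p_x) ≈ 50.59°.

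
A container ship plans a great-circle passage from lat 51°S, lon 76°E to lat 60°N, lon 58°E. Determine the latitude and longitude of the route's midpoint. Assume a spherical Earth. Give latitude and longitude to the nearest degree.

≈ lat 5°N, lon 68°E

Write both endpoints as unit vectors p₁, p₂ with components (cos φ cos λ, cos φ sin λ, sin φ).
The central angle between the endpoints is δ = arccos(p₁·p₂) ≈ 1.954 rad (111.9°).
Interpolate at f = 1/2 with slerp weights a = sin((1−f)δ)/sin δ ≈ 0.894, b = sin(fδ)/sin δ ≈ 0.894.
p = a·p₁ + b·p₂ ≈ (0.373, 0.925, 0.079); φ = arcsin(p_z) ≈ 4.56°, λ = atan2(p_y, p_x) ≈ 68.04°.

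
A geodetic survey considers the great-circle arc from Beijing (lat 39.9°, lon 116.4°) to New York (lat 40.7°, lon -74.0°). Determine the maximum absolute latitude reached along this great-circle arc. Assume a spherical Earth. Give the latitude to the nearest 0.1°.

≈ 83.9°

The great circle lies in the plane with unit normal n̂ = (p₁ × p₂)/|p₁ × p₂|.
Here n̂_z ≈ +0.106; the vertex latitude is φ_max = arccos|n̂_z| ≈ 83.9°.
Check via Clairaut: cos φ_max = |cos φ₁| · sin C = cos(39.9°)·sin(8.0°) ≈ 0.106, again giving ≈ 83.9°.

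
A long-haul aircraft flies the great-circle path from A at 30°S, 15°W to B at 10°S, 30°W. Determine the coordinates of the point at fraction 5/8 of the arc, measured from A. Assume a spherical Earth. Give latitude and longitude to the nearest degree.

≈ 18°S, 25°W

Write both endpoints as unit vectors p₁, p₂ with components (cos φ cos λ, cos φ sin λ, sin φ).
The central angle between the endpoints is δ = arccos(p₁·p₂) ≈ 0.426 rad (24.4°).
Interpolate at f = 5/8 with slerp weights a = sin((1−f)δ)/sin δ ≈ 0.385, b = sin(fδ)/sin δ ≈ 0.637.
p = a·p₁ + b·p₂ ≈ (0.865, -0.400, -0.303); φ = arcsin(p_z) ≈ -17.64°, λ = atan2(p_y, p_x) ≈ -24.81°.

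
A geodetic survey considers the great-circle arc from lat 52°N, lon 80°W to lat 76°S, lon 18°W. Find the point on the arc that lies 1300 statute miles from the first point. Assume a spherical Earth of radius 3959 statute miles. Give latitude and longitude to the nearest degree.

Convert each endpoint to a unit vector on the sphere (x = cos φ cos λ, y = cos φ sin λ, z = sin φ).
The central angle between the endpoints is δ = arccos(p₁·p₂) ≈ 2.339 rad (134.0°). The total great-circle distance is δ·R ≈ 2.339 × 3959 ≈ 9259 mi, so the target fraction is f = 1300/9259 ≈ 0.140.
Interpolate at f ≈ 0.140 with slerp weights a = sin((1−f)δ)/sin δ ≈ 1.258, b = sin(fδ)/sin δ ≈ 0.448.
p = a·p₁ + b·p₂ ≈ (0.238, -0.796, 0.556); φ = arcsin(p_z) ≈ 33.80°, λ = atan2(p_y, p_x) ≈ -73.38°.

≈ lat 34°N, lon 73°W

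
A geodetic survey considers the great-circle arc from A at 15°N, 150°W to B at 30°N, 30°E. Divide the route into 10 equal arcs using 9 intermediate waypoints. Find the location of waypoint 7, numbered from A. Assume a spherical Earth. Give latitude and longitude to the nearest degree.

From cos δ = sin φ₁ sin φ₂ + cos φ₁ cos φ₂ cos Δλ, the central angle is δ ≈ 2.356 rad (135.0°).
Interpolate at f = 7/10 with slerp weights a = sin((1−f)δ)/sin δ ≈ 0.918, b = sin(fδ)/sin δ ≈ 1.410.
p = a·p₁ + b·p₂ ≈ (0.289, 0.167, 0.943); φ = arcsin(p_z) ≈ 70.50°, λ = atan2(p_y, p_x) ≈ 30.00°.

≈ 70°N, 30°E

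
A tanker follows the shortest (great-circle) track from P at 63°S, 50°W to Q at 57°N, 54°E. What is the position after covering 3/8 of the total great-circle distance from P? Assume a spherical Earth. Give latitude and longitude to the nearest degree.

Write both endpoints as unit vectors p₁, p₂ with components (cos φ cos λ, cos φ sin λ, sin φ).
The central angle between the endpoints is δ = arccos(p₁·p₂) ≈ 2.510 rad (143.8°).
Interpolate at f = 3/8 with slerp weights a = sin((1−f)δ)/sin δ ≈ 1.694, b = sin(fδ)/sin δ ≈ 1.369.
p = a·p₁ + b·p₂ ≈ (0.932, 0.014, -0.361); φ = arcsin(p_z) ≈ -21.16°, λ = atan2(p_y, p_x) ≈ 0.87°.

≈ 21°S, 1°E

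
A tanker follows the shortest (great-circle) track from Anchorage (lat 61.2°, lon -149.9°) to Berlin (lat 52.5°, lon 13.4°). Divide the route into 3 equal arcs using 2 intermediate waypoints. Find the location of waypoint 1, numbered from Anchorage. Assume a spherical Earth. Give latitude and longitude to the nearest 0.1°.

≈ lat 81.6°, lon -120.6°

The haversine formula gives a central angle δ ≈ 1.144 rad (65.5°) between the endpoints.
Interpolate at f = 1/3 with slerp weights a = sin((1−f)δ)/sin δ ≈ 0.759, b = sin(fδ)/sin δ ≈ 0.409.
p = a·p₁ + b·p₂ ≈ (-0.074, -0.126, 0.989); φ = arcsin(p_z) ≈ 81.61°, λ = atan2(p_y, p_x) ≈ -120.56°.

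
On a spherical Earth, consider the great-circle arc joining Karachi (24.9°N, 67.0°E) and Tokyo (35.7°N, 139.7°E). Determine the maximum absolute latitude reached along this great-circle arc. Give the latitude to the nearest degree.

The great circle lies in the plane with unit normal n̂ = (p₁ × p₂)/|p₁ × p₂|.
Here n̂_z ≈ +0.794; the vertex latitude is φ_max = arccos|n̂_z| ≈ 37.4°.
Check via Clairaut: cos φ_max = |cos φ₁| · sin C = cos(24.9°)·sin(61.1°) ≈ 0.794, again giving ≈ 37.4°.

≈ 37°N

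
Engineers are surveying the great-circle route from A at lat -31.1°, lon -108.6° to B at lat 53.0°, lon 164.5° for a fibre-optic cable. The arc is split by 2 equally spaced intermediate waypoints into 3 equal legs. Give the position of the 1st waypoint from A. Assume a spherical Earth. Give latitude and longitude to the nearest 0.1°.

From cos δ = sin φ₁ sin φ₂ + cos φ₁ cos φ₂ cos Δλ, the central angle is δ ≈ 1.966 rad (112.6°).
Interpolate at f = 1/3 with slerp weights a = sin((1−f)δ)/sin δ ≈ 1.047, b = sin(fδ)/sin δ ≈ 0.660.
p = a·p₁ + b·p₂ ≈ (-0.669, -0.743, -0.014); φ = arcsin(p_z) ≈ -0.78°, λ = atan2(p_y, p_x) ≈ -131.97°.

≈ lat -0.8°, lon -132.0°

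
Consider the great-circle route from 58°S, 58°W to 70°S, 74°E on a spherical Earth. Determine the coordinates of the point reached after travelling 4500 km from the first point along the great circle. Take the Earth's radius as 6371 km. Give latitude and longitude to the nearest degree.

Convert each endpoint to a unit vector on the sphere (x = cos φ cos λ, y = cos φ sin λ, z = sin φ).
The central angle between the endpoints is δ = arccos(p₁·p₂) ≈ 0.829 rad (47.5°). The total great-circle distance is δ·R ≈ 0.829 × 6371 ≈ 5281 km, so the target fraction is f = 4500/5281 ≈ 0.852.
Interpolate at f ≈ 0.852 with slerp weights a = sin((1−f)δ)/sin δ ≈ 0.166, b = sin(fδ)/sin δ ≈ 0.880.
p = a·p₁ + b·p₂ ≈ (0.130, 0.215, -0.968); φ = arcsin(p_z) ≈ -75.47°, λ = atan2(p_y, p_x) ≈ 58.90°.

≈ 75°S, 59°E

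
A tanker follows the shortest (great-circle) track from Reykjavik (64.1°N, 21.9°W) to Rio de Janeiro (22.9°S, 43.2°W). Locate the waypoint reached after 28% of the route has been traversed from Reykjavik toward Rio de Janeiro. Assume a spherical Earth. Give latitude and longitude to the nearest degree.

Write both endpoints as unit vectors p₁, p₂ with components (cos φ cos λ, cos φ sin λ, sin φ).
The central angle between the endpoints is δ = arccos(p₁·p₂) ≈ 1.546 rad (88.6°).
Interpolate at f = 0.28 with slerp weights a = sin((1−f)δ)/sin δ ≈ 0.897, b = sin(fδ)/sin δ ≈ 0.420.
p = a·p₁ + b·p₂ ≈ (0.645, -0.411, 0.644); φ = arcsin(p_z) ≈ 40.09°, λ = atan2(p_y, p_x) ≈ -32.47°.

≈ 40°N, 32°W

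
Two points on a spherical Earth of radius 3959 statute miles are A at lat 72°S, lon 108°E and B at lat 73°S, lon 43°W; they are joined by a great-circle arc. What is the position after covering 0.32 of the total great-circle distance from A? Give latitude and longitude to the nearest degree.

The haversine formula gives a central angle δ ≈ 0.591 rad (33.9°) between the endpoints.
Interpolate at f = 0.32 with slerp weights a = sin((1−f)δ)/sin δ ≈ 0.702, b = sin(fδ)/sin δ ≈ 0.337.
p = a·p₁ + b·p₂ ≈ (0.005, 0.139, -0.990); φ = arcsin(p_z) ≈ -82.00°, λ = atan2(p_y, p_x) ≈ 87.90°.

≈ lat 82°S, lon 88°E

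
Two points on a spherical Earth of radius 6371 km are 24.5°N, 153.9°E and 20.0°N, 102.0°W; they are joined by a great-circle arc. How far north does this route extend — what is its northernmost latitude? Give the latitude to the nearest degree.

The great circle lies in the plane with unit normal n̂ = (p₁ × p₂)/|p₁ × p₂|.
Here n̂_z ≈ +0.831; the vertex latitude is φ_max = arccos|n̂_z| ≈ 33.8°.
Check via Clairaut: cos φ_max = |cos φ₁| · sin C = cos(24.5°)·sin(66.0°) ≈ 0.831, again giving ≈ 33.8°.

≈ 34°N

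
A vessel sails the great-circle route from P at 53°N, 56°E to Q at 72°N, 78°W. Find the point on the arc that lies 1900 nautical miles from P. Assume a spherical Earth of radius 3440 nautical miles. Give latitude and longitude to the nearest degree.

From cos δ = sin φ₁ sin φ₂ + cos φ₁ cos φ₂ cos Δλ, the central angle is δ ≈ 0.889 rad (50.9°). The total great-circle distance is δ·R ≈ 0.889 × 3440 ≈ 3057 nmi, so the target fraction is f = 1900/3057 ≈ 0.621.
Interpolate at f ≈ 0.621 with slerp weights a = sin((1−f)δ)/sin δ ≈ 0.425, b = sin(fδ)/sin δ ≈ 0.676.
p = a·p₁ + b·p₂ ≈ (0.187, 0.008, 0.982); φ = arcsin(p_z) ≈ 79.24°, λ = atan2(p_y, p_x) ≈ 2.42°.

≈ 79°N, 2°E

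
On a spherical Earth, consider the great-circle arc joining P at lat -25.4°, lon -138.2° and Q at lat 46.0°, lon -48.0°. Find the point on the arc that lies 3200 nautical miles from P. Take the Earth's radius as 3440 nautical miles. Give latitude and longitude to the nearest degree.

From cos δ = sin φ₁ sin φ₂ + cos φ₁ cos φ₂ cos Δλ, the central angle is δ ≈ 1.887 rad (108.1°). The total great-circle distance is δ·R ≈ 1.887 × 3440 ≈ 6490 nmi, so the target fraction is f = 3200/6490 ≈ 0.493.
Interpolate at f ≈ 0.493 with slerp weights a = sin((1−f)δ)/sin δ ≈ 0.860, b = sin(fδ)/sin δ ≈ 0.844.
p = a·p₁ + b·p₂ ≈ (-0.187, -0.953, 0.238); φ = arcsin(p_z) ≈ 13.77°, λ = atan2(p_y, p_x) ≈ -101.09°.

≈ lat 14°, lon -101°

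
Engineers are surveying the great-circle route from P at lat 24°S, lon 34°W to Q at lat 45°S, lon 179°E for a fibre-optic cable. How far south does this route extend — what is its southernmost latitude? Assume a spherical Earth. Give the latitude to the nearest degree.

≈ 69°S

The great circle lies in the plane with unit normal n̂ = (p₁ × p₂)/|p₁ × p₂|.
Here n̂_z ≈ -0.364; the vertex latitude is φ_max = arccos|n̂_z| ≈ 68.7°.
Check via Clairaut: cos φ_max = |cos φ₁| · sin C = cos(24.0°)·sin(156.5°) ≈ 0.364, again giving ≈ 68.7°.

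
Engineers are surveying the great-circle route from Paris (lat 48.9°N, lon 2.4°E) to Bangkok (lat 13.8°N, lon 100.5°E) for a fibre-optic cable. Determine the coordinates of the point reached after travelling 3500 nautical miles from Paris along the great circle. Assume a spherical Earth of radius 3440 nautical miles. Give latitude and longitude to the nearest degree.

Write both endpoints as unit vectors p₁, p₂ with components (cos φ cos λ, cos φ sin λ, sin φ).
The central angle between the endpoints is δ = arccos(p₁·p₂) ≈ 1.481 rad (84.8°). The total great-circle distance is δ·R ≈ 1.481 × 3440 ≈ 5094 nmi, so the target fraction is f = 3500/5094 ≈ 0.687.
Interpolate at f ≈ 0.687 with slerp weights a = sin((1−f)δ)/sin δ ≈ 0.449, b = sin(fδ)/sin δ ≈ 0.854.
p = a·p₁ + b·p₂ ≈ (0.144, 0.828, 0.542); φ = arcsin(p_z) ≈ 32.82°, λ = atan2(p_y, p_x) ≈ 80.16°.

≈ lat 33°N, lon 80°E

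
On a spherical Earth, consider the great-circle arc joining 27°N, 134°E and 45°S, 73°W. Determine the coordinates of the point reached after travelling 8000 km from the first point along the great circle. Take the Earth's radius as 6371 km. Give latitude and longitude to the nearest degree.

Write both endpoints as unit vectors p₁, p₂ with components (cos φ cos λ, cos φ sin λ, sin φ).
The central angle between the endpoints is δ = arccos(p₁·p₂) ≈ 2.652 rad (151.9°). The total great-circle distance is δ·R ≈ 2.652 × 6371 ≈ 16894 km, so the target fraction is f = 8000/16894 ≈ 0.474.
Interpolate at f ≈ 0.474 with slerp weights a = sin((1−f)δ)/sin δ ≈ 2.093, b = sin(fδ)/sin δ ≈ 2.021.
p = a·p₁ + b·p₂ ≈ (-0.878, -0.025, -0.479); φ = arcsin(p_z) ≈ -28.60°, λ = atan2(p_y, p_x) ≈ -178.37°.

≈ 29°S, 178°W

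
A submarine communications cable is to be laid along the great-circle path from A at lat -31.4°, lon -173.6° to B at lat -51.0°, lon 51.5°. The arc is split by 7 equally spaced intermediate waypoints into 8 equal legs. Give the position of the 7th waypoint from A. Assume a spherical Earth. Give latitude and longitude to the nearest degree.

Convert each endpoint to a unit vector on the sphere (x = cos φ cos λ, y = cos φ sin λ, z = sin φ).
The central angle between the endpoints is δ = arccos(p₁·p₂) ≈ 1.545 rad (88.5°).
Interpolate at f = 7/8 with slerp weights a = sin((1−f)δ)/sin δ ≈ 0.192, b = sin(fδ)/sin δ ≈ 0.976.
p = a·p₁ + b·p₂ ≈ (0.220, 0.463, -0.859); φ = arcsin(p_z) ≈ -59.19°, λ = atan2(p_y, p_x) ≈ 64.60°.

≈ lat -59°, lon 65°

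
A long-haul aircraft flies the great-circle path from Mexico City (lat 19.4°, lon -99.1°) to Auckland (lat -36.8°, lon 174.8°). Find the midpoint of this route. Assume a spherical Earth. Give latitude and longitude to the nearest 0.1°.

From cos δ = sin φ₁ sin φ₂ + cos φ₁ cos φ₂ cos Δλ, the central angle is δ ≈ 1.719 rad (98.5°).
Interpolate at f = 1/2 with slerp weights a = sin((1−f)δ)/sin δ ≈ 0.766, b = sin(fδ)/sin δ ≈ 0.766.
p = a·p₁ + b·p₂ ≈ (-0.725, -0.658, -0.204); φ = arcsin(p_z) ≈ -11.79°, λ = atan2(p_y, p_x) ≈ -137.79°.

≈ lat -11.8°, lon -137.8°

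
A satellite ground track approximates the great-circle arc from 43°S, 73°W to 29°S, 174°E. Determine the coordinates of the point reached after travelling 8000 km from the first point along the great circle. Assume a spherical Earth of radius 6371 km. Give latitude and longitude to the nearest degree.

≈ 38°S, 174°W

Convert each endpoint to a unit vector on the sphere (x = cos φ cos λ, y = cos φ sin λ, z = sin φ).
The central angle between the endpoints is δ = arccos(p₁·p₂) ≈ 1.490 rad (85.4°). The total great-circle distance is δ·R ≈ 1.490 × 6371 ≈ 9493 km, so the target fraction is f = 8000/9493 ≈ 0.843.
Interpolate at f ≈ 0.843 with slerp weights a = sin((1−f)δ)/sin δ ≈ 0.233, b = sin(fδ)/sin δ ≈ 0.954.
p = a·p₁ + b·p₂ ≈ (-0.780, -0.076, -0.621); φ = arcsin(p_z) ≈ -38.41°, λ = atan2(p_y, p_x) ≈ -174.46°.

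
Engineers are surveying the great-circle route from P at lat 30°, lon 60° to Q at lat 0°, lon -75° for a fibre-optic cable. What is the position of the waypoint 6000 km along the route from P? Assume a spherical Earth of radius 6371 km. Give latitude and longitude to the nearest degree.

≈ lat 37°, lon -6°

From cos δ = sin φ₁ sin φ₂ + cos φ₁ cos φ₂ cos Δλ, the central angle is δ ≈ 2.230 rad (127.8°). The total great-circle distance is δ·R ≈ 2.230 × 6371 ≈ 14206 km, so the target fraction is f = 6000/14206 ≈ 0.422.
Interpolate at f ≈ 0.422 with slerp weights a = sin((1−f)δ)/sin δ ≈ 1.215, b = sin(fδ)/sin δ ≈ 1.023.
p = a·p₁ + b·p₂ ≈ (0.791, -0.077, 0.607); φ = arcsin(p_z) ≈ 37.40°, λ = atan2(p_y, p_x) ≈ -5.56°.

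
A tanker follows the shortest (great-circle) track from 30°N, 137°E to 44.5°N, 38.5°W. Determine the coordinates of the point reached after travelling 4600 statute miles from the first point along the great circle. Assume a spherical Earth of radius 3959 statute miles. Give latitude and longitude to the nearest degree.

The haversine formula gives a central angle δ ≈ 1.839 rad (105.4°) between the endpoints. The total great-circle distance is δ·R ≈ 1.839 × 3959 ≈ 7282 mi, so the target fraction is f = 4600/7282 ≈ 0.632.
Interpolate at f ≈ 0.632 with slerp weights a = sin((1−f)δ)/sin δ ≈ 0.650, b = sin(fδ)/sin δ ≈ 0.952.
p = a·p₁ + b·p₂ ≈ (0.119, -0.039, 0.992); φ = arcsin(p_z) ≈ 82.79°, λ = atan2(p_y, p_x) ≈ -17.90°.

≈ 83°N, 18°W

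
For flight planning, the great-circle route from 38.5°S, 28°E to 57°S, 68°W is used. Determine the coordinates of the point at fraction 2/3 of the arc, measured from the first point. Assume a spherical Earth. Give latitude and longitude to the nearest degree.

Write both endpoints as unit vectors p₁, p₂ with components (cos φ cos λ, cos φ sin λ, sin φ).
The central angle between the endpoints is δ = arccos(p₁·p₂) ≈ 1.073 rad (61.5°).
Interpolate at f = 2/3 with slerp weights a = sin((1−f)δ)/sin δ ≈ 0.398, b = sin(fδ)/sin δ ≈ 0.746.
p = a·p₁ + b·p₂ ≈ (0.428, -0.231, -0.874); φ = arcsin(p_z) ≈ -60.93°, λ = atan2(p_y, p_x) ≈ -28.33°.

≈ 61°S, 28°W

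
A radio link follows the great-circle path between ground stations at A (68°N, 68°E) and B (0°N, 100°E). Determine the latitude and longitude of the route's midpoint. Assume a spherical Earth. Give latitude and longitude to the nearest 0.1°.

≈ (34.8°N, 91.4°E)

Convert each endpoint to a unit vector on the sphere (x = cos φ cos λ, y = cos φ sin λ, z = sin φ).
The central angle between the endpoints is δ = arccos(p₁·p₂) ≈ 1.248 rad (71.5°).
Interpolate at f = 1/2 with slerp weights a = sin((1−f)δ)/sin δ ≈ 0.616, b = sin(fδ)/sin δ ≈ 0.616.
p = a·p₁ + b·p₂ ≈ (-0.021, 0.821, 0.571); φ = arcsin(p_z) ≈ 34.83°, λ = atan2(p_y, p_x) ≈ 91.43°.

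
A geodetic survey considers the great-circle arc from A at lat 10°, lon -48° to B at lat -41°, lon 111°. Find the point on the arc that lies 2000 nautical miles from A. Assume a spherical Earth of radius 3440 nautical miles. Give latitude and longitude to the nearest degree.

≈ lat -20°, lon -32°

Write both endpoints as unit vectors p₁, p₂ with components (cos φ cos λ, cos φ sin λ, sin φ).
The central angle between the endpoints is δ = arccos(p₁·p₂) ≈ 2.511 rad (143.9°). The total great-circle distance is δ·R ≈ 2.511 × 3440 ≈ 8639 nmi, so the target fraction is f = 2000/8639 ≈ 0.232.
Interpolate at f ≈ 0.232 with slerp weights a = sin((1−f)δ)/sin δ ≈ 1.588, b = sin(fδ)/sin δ ≈ 0.932.
p = a·p₁ + b·p₂ ≈ (0.795, -0.506, -0.335); φ = arcsin(p_z) ≈ -19.60°, λ = atan2(p_y, p_x) ≈ -32.49°.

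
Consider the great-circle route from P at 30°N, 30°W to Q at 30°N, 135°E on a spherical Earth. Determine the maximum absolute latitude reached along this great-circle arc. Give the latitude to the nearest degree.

≈ 77°N

The great circle lies in the plane with unit normal n̂ = (p₁ × p₂)/|p₁ × p₂|.
Here n̂_z ≈ +0.221; the vertex latitude is φ_max = arccos|n̂_z| ≈ 77.3°.
Check via Clairaut: cos φ_max = |cos φ₁| · sin C = cos(30.0°)·sin(14.8°) ≈ 0.221, again giving ≈ 77.3°.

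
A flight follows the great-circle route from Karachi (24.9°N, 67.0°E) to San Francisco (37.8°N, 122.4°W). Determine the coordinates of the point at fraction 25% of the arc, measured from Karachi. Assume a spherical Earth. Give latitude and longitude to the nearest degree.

Convert each endpoint to a unit vector on the sphere (x = cos φ cos λ, y = cos φ sin λ, z = sin φ).
The central angle between the endpoints is δ = arccos(p₁·p₂) ≈ 2.036 rad (116.7°).
Interpolate at f = 0.25 with slerp weights a = sin((1−f)δ)/sin δ ≈ 1.118, b = sin(fδ)/sin δ ≈ 0.545.
p = a·p₁ + b·p₂ ≈ (0.165, 0.570, 0.805); φ = arcsin(p_z) ≈ 53.62°, λ = atan2(p_y, p_x) ≈ 73.82°.

≈ (54°N, 74°E)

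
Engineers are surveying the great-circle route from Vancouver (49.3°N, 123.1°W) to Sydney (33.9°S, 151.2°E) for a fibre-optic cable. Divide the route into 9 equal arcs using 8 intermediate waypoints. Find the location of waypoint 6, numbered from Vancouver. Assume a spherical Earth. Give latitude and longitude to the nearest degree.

Write both endpoints as unit vectors p₁, p₂ with components (cos φ cos λ, cos φ sin λ, sin φ).
The central angle between the endpoints is δ = arccos(p₁·p₂) ≈ 1.963 rad (112.5°).
Interpolate at f = 6/9 with slerp weights a = sin((1−f)δ)/sin δ ≈ 0.659, b = sin(fδ)/sin δ ≈ 1.045.
p = a·p₁ + b·p₂ ≈ (-0.995, 0.058, -0.084); φ = arcsin(p_z) ≈ -4.80°, λ = atan2(p_y, p_x) ≈ 176.66°.

≈ (5°S, 177°E)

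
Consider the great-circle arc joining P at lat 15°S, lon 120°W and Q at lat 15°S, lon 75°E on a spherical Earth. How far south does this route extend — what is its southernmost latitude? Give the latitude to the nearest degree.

The great circle lies in the plane with unit normal n̂ = (p₁ × p₂)/|p₁ × p₂|.
Here n̂_z ≈ -0.438; the vertex latitude is φ_max = arccos|n̂_z| ≈ 64.0°.

≈ 64°S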